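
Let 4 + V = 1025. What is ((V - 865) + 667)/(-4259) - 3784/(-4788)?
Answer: 3043883/5098023 ≈ 0.59707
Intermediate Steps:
V = 1021 (V = -4 + 1025 = 1021)
((V - 865) + 667)/(-4259) - 3784/(-4788) = ((1021 - 865) + 667)/(-4259) - 3784/(-4788) = (156 + 667)*(-1/4259) - 3784*(-1/4788) = 823*(-1/4259) + 946/1197 = -823/4259 + 946/1197 = 3043883/5098023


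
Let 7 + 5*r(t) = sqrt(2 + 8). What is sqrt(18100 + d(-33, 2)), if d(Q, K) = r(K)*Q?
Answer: sqrt(453655 - 165*sqrt(10))/5 ≈ 134.63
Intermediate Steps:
r(t) = -7/5 + sqrt(10)/5 (r(t) = -7/5 + sqrt(2 + 8)/5 = -7/5 + sqrt(10)/5)
d(Q, K) = Q*(-7/5 + sqrt(10)/5) (d(Q, K) = (-7/5 + sqrt(10)/5)*Q = Q*(-7/5 + sqrt(10)/5))
sqrt(18100 + d(-33, 2)) = sqrt(18100 + (1/5)*(-33)*(-7 + sqrt(10))) = sqrt(18100 + (231/5 - 33*sqrt(10)/5)) = sqrt(90731/5 - 33*sqrt(10)/5)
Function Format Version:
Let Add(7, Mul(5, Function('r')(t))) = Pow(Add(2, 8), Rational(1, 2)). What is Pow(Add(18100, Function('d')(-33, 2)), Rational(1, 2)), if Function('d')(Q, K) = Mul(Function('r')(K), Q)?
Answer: Mul(Rational(1, 5), Pow(Add(453655, Mul(-165, Pow(10, Rational(1, 2)))), Rational(1, 2))) ≈ 134.63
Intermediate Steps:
Function('r')(t) = Add(Rational(-7, 5), Mul(Rational(1, 5), Pow(10, Rational(1, 2)))) (Function('r')(t) = Add(Rational(-7, 5), Mul(Rational(1, 5), Pow(Add(2, 8), Rational(1, 2)))) = Add(Rational(-7, 5), Mul(Rational(1, 5), Pow(10, Rational(1, 2)))))
Function('d')(Q, K) = Mul(Q, Add(Rational(-7, 5), Mul(Rational(1, 5), Pow(10, Rational(1, 2))))) (Function('d')(Q, K) = Mul(Add(Rational(-7, 5), Mul(Rational(1, 5), Pow(10, Rational(1, 2)))), Q) = Mul(Q, Add(Rational(-7, 5), Mul(Rational(1, 5), Pow(10, Rational(1, 2))))))
Pow(Add(18100, Function('d')(-33, 2)), Rational(1, 2)) = Pow(Add(18100, Mul(Rational(1, 5), -33, Add(-7, Pow(10, Rational(1, 2))))), Rational(1, 2)) = Pow(Add(18100, Add(Rational(231, 5), Mul(Rational(-33, 5), Pow(10, Rational(1, 2))))), Rational(1, 2)) = Pow(Add(Rational(90731, 5), Mul(Rational(-33, 5), Pow(10, Rational(1, 2)))), Rational(1, 2))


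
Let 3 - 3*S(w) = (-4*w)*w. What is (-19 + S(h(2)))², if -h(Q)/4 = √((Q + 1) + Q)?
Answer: 70756/9 ≈ 7861.8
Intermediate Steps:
h(Q) = -4*√(1 + 2*Q) (h(Q) = -4*√((Q + 1) + Q) = -4*√((1 + Q) + Q) = -4*√(1 + 2*Q))
S(w) = 1 + 4*w²/3 (S(w) = 1 - (-4*w)*w/3 = 1 - (-4)*w²/3 = 1 + 4*w²/3)
(-19 + S(h(2)))² = (-19 + (1 + 4*(-4*√(1 + 2*2))²/3))² = (-19 + (1 + 4*(-4*√(1 + 4))²/3))² = (-19 + (1 + 4*(-4*√5)²/3))² = (-19 + (1 + (4/3)*80))² = (-19 + (1 + 320/3))² = (-19 + 323/3)² = (266/3)² = 70756/9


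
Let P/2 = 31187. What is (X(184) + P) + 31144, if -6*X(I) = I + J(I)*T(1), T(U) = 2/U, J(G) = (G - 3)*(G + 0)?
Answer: 82386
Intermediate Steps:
P = 62374 (P = 2*31187 = 62374)
J(G) = G*(-3 + G) (J(G) = (-3 + G)*G = G*(-3 + G))
X(I) = -I/6 - I*(-3 + I)/3 (X(I) = -(I + (I*(-3 + I))*(2/1))/6 = -(I + (I*(-3 + I))*(2*1))/6 = -(I + (I*(-3 + I))*2)/6 = -(I + 2*I*(-3 + I))/6 = -I/6 - I*(-3 + I)/3)
(X(184) + P) + 31144 = ((⅙)*184*(5 - 2*184) + 62374) + 31144 = ((⅙)*184*(5 - 368) + 62374) + 31144 = ((⅙)*184*(-363) + 62374) + 31144 = (-11132 + 62374) + 31144 = 51242 + 31144 = 82386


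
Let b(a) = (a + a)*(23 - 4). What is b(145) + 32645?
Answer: 38155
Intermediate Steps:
b(a) = 38*a (b(a) = (2*a)*19 = 38*a)
b(145) + 32645 = 38*145 + 32645 = 5510 + 32645 = 38155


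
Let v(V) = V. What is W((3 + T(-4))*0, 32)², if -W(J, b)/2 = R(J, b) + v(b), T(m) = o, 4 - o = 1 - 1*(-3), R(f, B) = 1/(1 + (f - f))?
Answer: 4356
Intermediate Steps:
R(f, B) = 1 (R(f, B) = 1/(1 + 0) = 1/1 = 1)
o = 0 (o = 4 - (1 - 1*(-3)) = 4 - (1 + 3) = 4 - 1*4 = 4 - 4 = 0)
T(m) = 0
W(J, b) = -2 - 2*b (W(J, b) = -2*(1 + b) = -2 - 2*b)
W((3 + T(-4))*0, 32)² = (-2 - 2*32)² = (-2 - 64)² = (-66)² = 4356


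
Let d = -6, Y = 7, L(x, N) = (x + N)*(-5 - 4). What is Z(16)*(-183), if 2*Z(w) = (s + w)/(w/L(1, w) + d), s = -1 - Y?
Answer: 55998/467 ≈ 119.91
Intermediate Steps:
L(x, N) = -9*N - 9*x (L(x, N) = (N + x)*(-9) = -9*N - 9*x)
s = -8 (s = -1 - 1*7 = -1 - 7 = -8)
Z(w) = (-8 + w)/(2*(-6 + w/(-9 - 9*w))) (Z(w) = ((-8 + w)/(w/(-9*w - 9*1) - 6))/2 = ((-8 + w)/(w/(-9*w - 9) - 6))/2 = ((-8 + w)/(w/(-9 - 9*w) - 6))/2 = ((-8 + w)/(-6 + w/(-9 - 9*w)))/2 = (-8 + w)/(2*(-6 + w/(-9 - 9*w))))
Z(16)*(-183) = -9*(1 + 16)*(-8 + 16)/(108 + 110*16)*(-183) = -9*17*8/(108 + 1760)*(-183) = -9*17*8/1868*(-183) = -9*1/1868*17*8*(-183) = -306/467*(-183) = 55998/467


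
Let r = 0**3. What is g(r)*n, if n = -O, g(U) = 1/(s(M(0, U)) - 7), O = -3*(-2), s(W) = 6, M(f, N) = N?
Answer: 6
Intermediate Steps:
O = 6
r = 0
g(U) = -1 (g(U) = 1/(6 - 7) = 1/(-1) = -1)
n = -6 (n = -1*6 = -6)
g(r)*n = -1*(-6) = 6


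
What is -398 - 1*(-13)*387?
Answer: 4633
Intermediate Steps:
-398 - 1*(-13)*387 = -398 + 13*387 = -398 + 5031 = 4633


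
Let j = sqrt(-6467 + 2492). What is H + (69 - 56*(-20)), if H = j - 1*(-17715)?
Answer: 18904 + 5*I*sqrt(159) ≈ 18904.0 + 63.048*I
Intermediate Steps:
j = 5*I*sqrt(159) (j = sqrt(-3975) = 5*I*sqrt(159) ≈ 63.048*I)
H = 17715 + 5*I*sqrt(159) (H = 5*I*sqrt(159) - 1*(-17715) = 5*I*sqrt(159) + 17715 = 17715 + 5*I*sqrt(159) ≈ 17715.0 + 63.048*I)
H + (69 - 56*(-20)) = (17715 + 5*I*sqrt(159)) + (69 - 56*(-20)) = (17715 + 5*I*sqrt(159)) + (69 + 1120) = (17715 + 5*I*sqrt(159)) + 1189 = 18904 + 5*I*sqrt(159)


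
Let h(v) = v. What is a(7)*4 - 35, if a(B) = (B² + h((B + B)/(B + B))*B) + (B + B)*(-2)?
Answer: 77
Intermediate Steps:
a(B) = B² - 3*B (a(B) = (B² + ((B + B)/(B + B))*B) + (B + B)*(-2) = (B² + ((2*B)/((2*B)))*B) + (2*B)*(-2) = (B² + ((2*B)*(1/(2*B)))*B) - 4*B = (B² + 1*B) - 4*B = (B² + B) - 4*B = (B + B²) - 4*B = B² - 3*B)
a(7)*4 - 35 = (7*(-3 + 7))*4 - 35 = (7*4)*4 - 35 = 28*4 - 35 = 112 - 35 = 77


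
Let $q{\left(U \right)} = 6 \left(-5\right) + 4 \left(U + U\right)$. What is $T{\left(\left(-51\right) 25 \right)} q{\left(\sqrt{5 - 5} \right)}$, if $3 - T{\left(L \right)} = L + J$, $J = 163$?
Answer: $-33450$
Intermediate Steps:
$T{\left(L \right)} = -160 - L$ ($T{\left(L \right)} = 3 - \left(L + 163\right) = 3 - \left(163 + L\right) = -160 - L$)
$q{\left(U \right)} = -30 + 8 U$ ($q{\left(U \right)} = -30 + 4 \cdot 2 U = -30 + 8 U$)
$T{\left(\left(-51\right) 25 \right)} q{\left(\sqrt{5 - 5} \right)} = \left(-160 - \left(-51\right) 25\right) \left(-30 + 8 \sqrt{5 - 5}\right) = \left(-160 - -1275\right) \left(-30 + 8 \sqrt{0}\right) = \left(-160 + 1275\right) \left(-30 + 8 \cdot 0\right) = 1115 \left(-30 + 0\right) = 1115 \left(-30\right) = -33450$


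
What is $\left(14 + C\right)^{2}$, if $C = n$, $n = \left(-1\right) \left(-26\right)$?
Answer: $1600$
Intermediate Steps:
$n = 26$
$C = 26$
$\left(14 + C\right)^{2} = \left(14 + 26\right)^{2} = 40^{2} = 1600$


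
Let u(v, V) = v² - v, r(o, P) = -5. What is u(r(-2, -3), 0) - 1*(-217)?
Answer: 247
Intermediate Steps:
u(r(-2, -3), 0) - 1*(-217) = -5*(-1 - 5) - 1*(-217) = -5*(-6) + 217 = 30 + 217 = 247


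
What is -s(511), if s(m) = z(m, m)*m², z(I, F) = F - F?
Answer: 0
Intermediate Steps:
z(I, F) = 0
s(m) = 0 (s(m) = 0*m² = 0)
-s(511) = -1*0 = 0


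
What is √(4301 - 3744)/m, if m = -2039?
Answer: -√557/2039 ≈ -0.011575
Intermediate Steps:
√(4301 - 3744)/m = √(4301 - 3744)/(-2039) = √557*(-1/2039) = -√557/2039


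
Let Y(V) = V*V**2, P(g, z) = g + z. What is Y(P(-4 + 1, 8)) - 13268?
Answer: -13143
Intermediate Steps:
Y(V) = V**3
Y(P(-4 + 1, 8)) - 13268 = ((-4 + 1) + 8)**3 - 13268 = (-3 + 8)**3 - 13268 = 5**3 - 13268 = 125 - 13268 = -13143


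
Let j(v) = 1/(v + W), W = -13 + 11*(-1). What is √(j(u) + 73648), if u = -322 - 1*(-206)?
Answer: √360875165/70 ≈ 271.38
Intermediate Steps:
W = -24 (W = -13 - 11 = -24)
u = -116 (u = -322 + 206 = -116)
j(v) = 1/(-24 + v) (j(v) = 1/(v - 24) = 1/(-24 + v))
√(j(u) + 73648) = √(1/(-24 - 116) + 73648) = √(1/(-140) + 73648) = √(-1/140 + 73648) = √(10310719/140) = √360875165/70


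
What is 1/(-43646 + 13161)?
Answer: -1/30485 ≈ -3.2803e-5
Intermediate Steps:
1/(-43646 + 13161) = 1/(-30485) = -1/30485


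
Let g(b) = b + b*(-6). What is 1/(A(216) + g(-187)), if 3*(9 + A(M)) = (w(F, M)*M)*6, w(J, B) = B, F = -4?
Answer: 1/94238 ≈ 1.0611e-5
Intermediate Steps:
g(b) = -5*b (g(b) = b - 6*b = -5*b)
A(M) = -9 + 2*M**2 (A(M) = -9 + ((M*M)*6)/3 = -9 + (M**2*6)/3 = -9 + (6*M**2)/3 = -9 + 2*M**2)
1/(A(216) + g(-187)) = 1/((-9 + 2*216**2) - 5*(-187)) = 1/((-9 + 2*46656) + 935) = 1/((-9 + 93312) + 935) = 1/(93303 + 935) = 1/94238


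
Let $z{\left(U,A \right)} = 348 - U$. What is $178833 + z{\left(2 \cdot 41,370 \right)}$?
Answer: $179099$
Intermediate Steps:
$178833 + z{\left(2 \cdot 41,370 \right)} = 178833 + \left(348 - 2 \cdot 41\right) = 178833 + \left(348 - 82\right) = 178833 + 266 = 179099$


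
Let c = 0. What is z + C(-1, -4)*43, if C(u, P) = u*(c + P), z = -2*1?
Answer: 170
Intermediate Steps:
z = -2
C(u, P) = P*u (C(u, P) = u*(0 + P) = u*P = P*u)
z + C(-1, -4)*43 = -2 - 4*(-1)*43 = -2 + 4*43 = -2 + 172 = 170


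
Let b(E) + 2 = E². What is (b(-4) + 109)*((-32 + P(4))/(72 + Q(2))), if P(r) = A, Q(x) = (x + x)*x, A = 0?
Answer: -246/5 ≈ -49.200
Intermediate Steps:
b(E) = -2 + E²
Q(x) = 2*x² (Q(x) = (2*x)*x = 2*x²)
P(r) = 0
(b(-4) + 109)*((-32 + P(4))/(72 + Q(2))) = ((-2 + (-4)²) + 109)*((-32 + 0)/(72 + 2*2²)) = ((-2 + 16) + 109)*(-32/(72 + 2*4)) = (14 + 109)*(-32/(72 + 8)) = 123*(-32/80) = 123*(-32*1/80) = 123*(-⅖) = -246/5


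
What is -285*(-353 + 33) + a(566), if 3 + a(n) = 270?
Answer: 91467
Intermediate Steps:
a(n) = 267 (a(n) = -3 + 270 = 267)
-285*(-353 + 33) + a(566) = -285*(-353 + 33) + 267 = -285*(-320) + 267 = 91200 + 267 = 91467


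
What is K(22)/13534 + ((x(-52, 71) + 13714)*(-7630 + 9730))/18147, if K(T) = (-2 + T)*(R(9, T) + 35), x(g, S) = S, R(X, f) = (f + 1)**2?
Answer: 65332282860/40933583 ≈ 1596.1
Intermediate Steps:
R(X, f) = (1 + f)**2
K(T) = (-2 + T)*(35 + (1 + T)**2) (K(T) = (-2 + T)*((1 + T)**2 + 35) = (-2 + T)*(35 + (1 + T)**2))
K(22)/13534 + ((x(-52, 71) + 13714)*(-7630 + 9730))/18147 = (-72 + 22**3 + 32*22)/13534 + ((71 + 13714)*(-7630 + 9730))/18147 = (-72 + 10648 + 704)*(1/13534) + (13785*2100)*(1/18147) = 11280*(1/13534) + 28948500*(1/18147) = 5640/6767 + 9649500/6049 = 65332282860/40933583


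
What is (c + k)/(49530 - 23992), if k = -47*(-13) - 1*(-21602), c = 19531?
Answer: 20872/12769 ≈ 1.6346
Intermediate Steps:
k = 22213 (k = 611 + 21602 = 22213)
(c + k)/(49530 - 23992) = (19531 + 22213)/(49530 - 23992) = 41744/25538 = 41744*(1/25538) = 20872/12769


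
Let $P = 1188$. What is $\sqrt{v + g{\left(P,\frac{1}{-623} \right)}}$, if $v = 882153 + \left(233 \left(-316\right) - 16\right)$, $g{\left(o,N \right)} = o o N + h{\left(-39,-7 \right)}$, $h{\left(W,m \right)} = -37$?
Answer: $\frac{2 \sqrt{78228040394}}{623} \approx 897.89$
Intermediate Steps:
$g{\left(o,N \right)} = -37 + N o^{2}$ ($g{\left(o,N \right)} = o o N - 37 = o^{2} N - 37 = N o^{2} - 37 = -37 + N o^{2}$)
$v = 808509$ ($v = 882153 - 73644 = 808509$)
$\sqrt{v + g{\left(P,\frac{1}{-623} \right)}} = \sqrt{808509 + \left(-37 + \frac{1188^{2}}{-623}\right)} = \sqrt{808509 - \frac{1434395}{623}} = \sqrt{\frac{502266712}{623}} = \frac{2 \sqrt{78228040394}}{623}$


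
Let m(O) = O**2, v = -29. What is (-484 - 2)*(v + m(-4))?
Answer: 6318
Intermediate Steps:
(-484 - 2)*(v + m(-4)) = (-484 - 2)*(-29 + (-4)**2) = -486*(-29 + 16) = -486*(-13) = 6318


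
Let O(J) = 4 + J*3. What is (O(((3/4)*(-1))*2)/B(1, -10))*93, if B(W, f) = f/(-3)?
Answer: -279/20 ≈ -13.950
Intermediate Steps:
B(W, f) = -f/3 (B(W, f) = f*(-⅓) = -f/3)
O(J) = 4 + 3*J
(O(((3/4)*(-1))*2)/B(1, -10))*93 = ((4 + 3*(((3/4)*(-1))*2))/((-⅓*(-10))))*93 = ((4 + 3*(((3*(¼))*(-1))*2))/(10/3))*93 = ((4 + 3*(((¾)*(-1))*2))*(3/10))*93 = ((4 + 3*(-¾*2))*(3/10))*93 = ((4 + 3*(-3/2))*(3/10))*93 = ((4 - 9/2)*(3/10))*93 = -½*3/10*93 = -3/20*93 = -279/20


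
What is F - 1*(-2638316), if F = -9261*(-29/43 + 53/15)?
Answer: 561545512/215 ≈ 2.6118e+6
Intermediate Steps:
F = -5692428/215 (F = -9261*(-29*1/43 + 53*(1/15)) = -9261*(-29/43 + 53/15) = -9261*1844/645 = -5692428/215 ≈ -26476.)
F - 1*(-2638316) = -5692428/215 - 1*(-2638316) = -5692428/215 + 2638316 = 561545512/215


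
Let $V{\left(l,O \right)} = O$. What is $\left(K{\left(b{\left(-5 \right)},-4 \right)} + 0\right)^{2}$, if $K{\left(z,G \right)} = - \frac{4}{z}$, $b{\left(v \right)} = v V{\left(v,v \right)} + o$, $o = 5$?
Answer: $\frac{4}{225} \approx 0.017778$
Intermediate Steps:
$b{\left(v \right)} = 5 + v^{2}$ ($b{\left(v \right)} = v v + 5 = v^{2} + 5 = 5 + v^{2}$)
$\left(K{\left(b{\left(-5 \right)},-4 \right)} + 0\right)^{2} = \left(- \frac{4}{5 + \left(-5\right)^{2}} + 0\right)^{2} = \left(- \frac{4}{5 + 25} + 0\right)^{2} = \left(- \frac{4}{30} + 0\right)^{2} = \left(\left(-4\right) \frac{1}{30} + 0\right)^{2} = \left(- \frac{2}{15} + 0\right)^{2} = \left(- \frac{2}{15}\right)^{2} = \frac{4}{225}$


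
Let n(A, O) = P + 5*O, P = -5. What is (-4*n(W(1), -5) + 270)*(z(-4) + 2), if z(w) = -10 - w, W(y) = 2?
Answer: -1560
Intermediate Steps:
n(A, O) = -5 + 5*O
(-4*n(W(1), -5) + 270)*(z(-4) + 2) = (-4*(-5 + 5*(-5)) + 270)*((-10 - 1*(-4)) + 2) = (-4*(-5 - 25) + 270)*((-10 + 4) + 2) = (-4*(-30) + 270)*(-6 + 2) = (120 + 270)*(-4) = 390*(-4) = -1560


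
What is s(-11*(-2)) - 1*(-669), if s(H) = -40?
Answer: 629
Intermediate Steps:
s(-11*(-2)) - 1*(-669) = -40 - 1*(-669) = -40 + 669 = 629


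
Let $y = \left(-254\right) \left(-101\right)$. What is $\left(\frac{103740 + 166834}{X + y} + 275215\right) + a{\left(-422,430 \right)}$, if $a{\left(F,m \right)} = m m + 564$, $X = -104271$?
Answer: $\frac{36216930369}{78617} \approx 4.6068 \cdot 10^{5}$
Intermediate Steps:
$y = 25654$
$a{\left(F,m \right)} = 564 + m^{2}$ ($a{\left(F,m \right)} = m^{2} + 564 = 564 + m^{2}$)
$\left(\frac{103740 + 166834}{X + y} + 275215\right) + a{\left(-422,430 \right)} = \left(\frac{103740 + 166834}{-104271 + 25654} + 275215\right) + \left(564 + 430^{2}\right) = \left(\frac{270574}{-78617} + 275215\right) + \left(564 + 184900\right) = \left(270574 \left(- \frac{1}{78617}\right) + 275215\right) + 185464 = \left(- \frac{270574}{78617} + 275215\right) + 185464 = \frac{21636307081}{78617} + 185464 = \frac{36216930369}{78617}$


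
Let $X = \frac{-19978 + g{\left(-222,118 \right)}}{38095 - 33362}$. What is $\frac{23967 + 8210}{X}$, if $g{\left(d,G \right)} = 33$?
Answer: $- \frac{152293741}{19945} \approx -7635.7$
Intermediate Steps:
$X = - \frac{19945}{4733}$ ($X = \frac{-19978 + 33}{38095 - 33362} = - \frac{19945}{4733} \approx -4.214$)
$\frac{23967 + 8210}{X} = \frac{23967 + 8210}{- \frac{19945}{4733}} = 32177 \left(- \frac{4733}{19945}\right) = - \frac{152293741}{19945}$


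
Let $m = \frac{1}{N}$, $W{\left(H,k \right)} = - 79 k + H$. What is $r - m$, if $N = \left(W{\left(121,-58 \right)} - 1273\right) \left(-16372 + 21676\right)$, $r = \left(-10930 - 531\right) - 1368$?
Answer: $- \frac{233394404881}{18192720} \approx -12829.0$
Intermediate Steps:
$r = -12829$ ($r = -11461 - 1368 = -12829$)
$W{\left(H,k \right)} = H - 79 k$
$N = 18192720$ ($N = \left(\left(121 - -4582\right) - 1273\right) \left(-16372 + 21676\right) = \left(\left(121 + 4582\right) - 1273\right) 5304 = \left(4703 - 1273\right) 5304 = 3430 \cdot 5304 = 18192720$)
$m = \frac{1}{18192720} \approx 5.4967 \cdot 10^{-8}$
$r - m = -12829 - \frac{1}{18192720} = - \frac{233394404881}{18192720}$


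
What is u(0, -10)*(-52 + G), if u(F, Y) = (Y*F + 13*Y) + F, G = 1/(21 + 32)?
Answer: 358150/53 ≈ 6757.5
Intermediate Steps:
G = 1/53 ≈ 0.018868
u(F, Y) = F + 13*Y + F*Y (u(F, Y) = (F*Y + 13*Y) + F = (13*Y + F*Y) + F = F + 13*Y + F*Y)
u(0, -10)*(-52 + G) = (0 + 13*(-10) + 0*(-10))*(-52 + 1/53) = (0 - 130 + 0)*(-2755/53) = -130*(-2755/53) = 358150/53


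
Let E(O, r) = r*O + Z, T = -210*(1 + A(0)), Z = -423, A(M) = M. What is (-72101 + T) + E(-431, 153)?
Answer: -138677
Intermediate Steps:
T = -210 (T = -210*(1 + 0) = -210*1 = -210)
E(O, r) = -423 + O*r (E(O, r) = r*O - 423 = O*r - 423 = -423 + O*r)
(-72101 + T) + E(-431, 153) = (-72101 - 210) + (-423 - 431*153) = -72311 + (-423 - 65943) = -72311 - 66366 = -138677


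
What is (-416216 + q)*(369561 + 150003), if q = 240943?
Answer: -91065540972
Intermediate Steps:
(-416216 + q)*(369561 + 150003) = (-416216 + 240943)*(369561 + 150003) = -175273*519564 = -91065540972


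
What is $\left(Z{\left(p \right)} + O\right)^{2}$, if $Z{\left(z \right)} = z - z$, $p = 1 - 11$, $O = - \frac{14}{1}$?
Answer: $196$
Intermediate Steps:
$O = -14$ ($O = \left(-14\right) 1 = -14$)
$p = -10$
$Z{\left(z \right)} = 0$
$\left(Z{\left(p \right)} + O\right)^{2} = \left(0 - 14\right)^{2} = \left(-14\right)^{2} = 196$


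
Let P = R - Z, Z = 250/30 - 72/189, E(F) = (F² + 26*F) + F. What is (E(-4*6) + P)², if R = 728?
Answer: 185204881/441 ≈ 4.1997e+5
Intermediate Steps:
E(F) = F² + 27*F
Z = 167/21 (Z = 250*(1/30) - 72*1/189 = 25/3 - 8/21 = 167/21 ≈ 7.9524)
P = 15121/21 (P = 728 - 1*167/21 = 728 - 167/21 = 15121/21 ≈ 720.05)
(E(-4*6) + P)² = ((-4*6)*(27 - 4*6) + 15121/21)² = (-24*(27 - 24) + 15121/21)² = (-24*3 + 15121/21)² = (-72 + 15121/21)² = (13609/21)² = 185204881/441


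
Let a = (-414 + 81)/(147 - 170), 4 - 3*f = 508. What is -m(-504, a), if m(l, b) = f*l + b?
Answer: -1947789/23 ≈ -84687.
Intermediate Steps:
f = -168 (f = 4/3 - ⅓*508 = 4/3 - 508/3 = -168)
a = 333/23 (a = -333/(-23) = -333*(-1/23) = 333/23 ≈ 14.478)
m(l, b) = b - 168*l (m(l, b) = -168*l + b = b - 168*l)
-m(-504, a) = -(333/23 - 168*(-504)) = -(333/23 + 84672) = -1*1947789/23 = -1947789/23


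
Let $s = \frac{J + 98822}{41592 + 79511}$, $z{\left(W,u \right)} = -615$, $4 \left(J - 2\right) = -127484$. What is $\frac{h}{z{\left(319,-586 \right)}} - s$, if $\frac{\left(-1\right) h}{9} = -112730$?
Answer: $- \frac{8193909787}{4965223} \approx -1650.3$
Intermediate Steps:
$J = -31869$ ($J = 2 + \frac{1}{4} \left(-127484\right) = 2 - 31871 = -31869$)
$h = 1014570$ ($h = \left(-9\right) \left(-112730\right) = 1014570$)
$s = \frac{66953}{121103}$ ($s = \frac{-31869 + 98822}{41592 + 79511} = \frac{66953}{121103} \approx 0.55286$)
$\frac{h}{z{\left(319,-586 \right)}} - s = \frac{1014570}{-615} - \frac{66953}{121103} = 1014570 \left(- \frac{1}{615}\right) - \frac{66953}{121103} = - \frac{67638}{41} - \frac{66953}{121103} = - \frac{8193909787}{4965223}$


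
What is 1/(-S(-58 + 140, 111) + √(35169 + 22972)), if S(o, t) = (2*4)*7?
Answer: 56/55005 + √58141/55005 ≈ 0.0054018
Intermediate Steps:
S(o, t) = 56 (S(o, t) = 8*7 = 56)
1/(-S(-58 + 140, 111) + √(35169 + 22972)) = 1/(-1*56 + √(35169 + 22972)) = 1/(-56 + √58141)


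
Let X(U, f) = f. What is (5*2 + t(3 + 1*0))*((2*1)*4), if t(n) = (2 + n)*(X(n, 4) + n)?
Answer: 360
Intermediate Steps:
t(n) = (2 + n)*(4 + n)
(5*2 + t(3 + 1*0))*((2*1)*4) = (5*2 + (8 + (3 + 1*0)**2 + 6*(3 + 1*0)))*((2*1)*4) = (10 + (8 + (3 + 0)**2 + 6*(3 + 0)))*(2*4) = (10 + (8 + 3**2 + 6*3))*8 = (10 + (8 + 9 + 18))*8 = (10 + 35)*8 = 45*8 = 360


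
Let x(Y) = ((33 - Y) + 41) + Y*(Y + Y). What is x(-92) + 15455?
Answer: 32549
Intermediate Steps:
x(Y) = 74 - Y + 2*Y**2 (x(Y) = (74 - Y) + Y*(2*Y) = (74 - Y) + 2*Y**2 = 74 - Y + 2*Y**2)
x(-92) + 15455 = (74 - 1*(-92) + 2*(-92)**2) + 15455 = (74 + 92 + 2*8464) + 15455 = (74 + 92 + 16928) + 15455 = 17094 + 15455 = 32549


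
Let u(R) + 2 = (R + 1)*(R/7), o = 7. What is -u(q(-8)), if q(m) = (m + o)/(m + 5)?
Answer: 122/63 ≈ 1.9365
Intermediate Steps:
q(m) = (7 + m)/(5 + m) (q(m) = (m + 7)/(m + 5) = (7 + m)/(5 + m))
u(R) = -2 + R*(1 + R)/7 (u(R) = -2 + (R + 1)*(R/7) = -2 + (1 + R)*(R*(⅐)) = -2 + (1 + R)*(R/7) = -2 + R*(1 + R)/7)
-u(q(-8)) = -(-2 + ((7 - 8)/(5 - 8))/7 + ((7 - 8)/(5 - 8))²/7) = -(-2 + (-1/(-3))/7 + (-1/(-3))²/7) = -(-2 + (-⅓*(-1))/7 + (-⅓*(-1))²/7) = -(-2 + (⅐)*(⅓) + (⅓)²/7) = -(-2 + 1/21 + (⅐)*(⅑)) = -(-2 + 1/21 + 1/63) = -1*(-122/63) = 122/63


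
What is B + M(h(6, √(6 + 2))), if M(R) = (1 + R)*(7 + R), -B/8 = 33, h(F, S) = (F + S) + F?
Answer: -9 + 64*√2 ≈ 81.510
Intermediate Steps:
h(F, S) = S + 2*F
B = -264 (B = -8*33 = -264)
B + M(h(6, √(6 + 2))) = -264 + (7 + (√(6 + 2) + 2*6)² + 8*(√(6 + 2) + 2*6)) = -264 + (7 + (√8 + 12)² + 8*(√8 + 12)) = -264 + (7 + (2*√2 + 12)² + 8*(2*√2 + 12)) = -264 + (7 + (12 + 2*√2)² + 8*(12 + 2*√2)) = -264 + (7 + (12 + 2*√2)² + (96 + 16*√2)) = -264 + (103 + (12 + 2*√2)² + 16*√2) = -161 + (12 + 2*√2)² + 16*√2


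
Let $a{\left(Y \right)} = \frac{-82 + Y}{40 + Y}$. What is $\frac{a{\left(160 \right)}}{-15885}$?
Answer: $- \frac{13}{529500} \approx -2.4551 \cdot 10^{-5}$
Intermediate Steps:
$a{\left(Y \right)} = \frac{-82 + Y}{40 + Y}$
$\frac{a{\left(160 \right)}}{-15885} = \frac{\frac{1}{40 + 160} \left(-82 + 160\right)}{-15885} = \frac{1}{200} \cdot 78 \left(- \frac{1}{15885}\right) = \frac{39}{100} \left(- \frac{1}{15885}\right) = - \frac{13}{529500}$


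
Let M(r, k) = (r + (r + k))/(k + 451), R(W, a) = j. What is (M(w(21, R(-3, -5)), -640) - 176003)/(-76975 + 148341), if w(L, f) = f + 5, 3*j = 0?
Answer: -527999/214098 ≈ -2.4662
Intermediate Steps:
j = 0 (j = (⅓)*0 = 0)
R(W, a) = 0
w(L, f) = 5 + f
M(r, k) = (k + 2*r)/(451 + k) (M(r, k) = (r + (k + r))/(451 + k) = (k + 2*r)/(451 + k))
(M(w(21, R(-3, -5)), -640) - 176003)/(-76975 + 148341) = ((-640 + 2*(5 + 0))/(451 - 640) - 176003)/(-76975 + 148341) = ((-640 + 2*5)/(-189) - 176003)/71366 = (-(-640 + 10)/189 - 176003)*(1/71366) = (-1/189*(-630) - 176003)*(1/71366) = (10/3 - 176003)*(1/71366) = -527999/3*1/71366 = -527999/214098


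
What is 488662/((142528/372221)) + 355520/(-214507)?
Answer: 19508341483016277/15286626848 ≈ 1.2762e+6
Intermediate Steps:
488662/((142528/372221)) + 355520/(-214507) = 488662/((142528*(1/372221))) + 355520*(-1/214507) = 488662/(142528/372221) - 355520/214507 = 488662*(372221/142528) - 355520/214507 = 90945129151/71264 - 355520/214507 = 19508341483016277/15286626848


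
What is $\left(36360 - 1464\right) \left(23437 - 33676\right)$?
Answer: $-357300144$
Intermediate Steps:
$\left(36360 - 1464\right) \left(23437 - 33676\right) = 34896 \left(-10239\right) = -357300144$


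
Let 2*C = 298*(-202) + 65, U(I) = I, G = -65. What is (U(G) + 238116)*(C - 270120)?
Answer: -142918916921/2 ≈ -7.1459e+10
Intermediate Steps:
C = -60131/2 (C = (298*(-202) + 65)/2 = (-60196 + 65)/2 = (½)*(-60131) = -60131/2 ≈ -30066.)
(U(G) + 238116)*(C - 270120) = (-65 + 238116)*(-60131/2 - 270120) = 238051*(-600371/2) = -142918916921/2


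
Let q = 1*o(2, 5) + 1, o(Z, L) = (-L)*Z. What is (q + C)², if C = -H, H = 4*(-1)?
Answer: 25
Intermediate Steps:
o(Z, L) = -L*Z
H = -4
q = -9 (q = 1*(-1*5*2) + 1 = 1*(-10) + 1 = -10 + 1 = -9)
C = 4 (C = -1*(-4) = 4)
(q + C)² = (-9 + 4)² = (-5)² = 25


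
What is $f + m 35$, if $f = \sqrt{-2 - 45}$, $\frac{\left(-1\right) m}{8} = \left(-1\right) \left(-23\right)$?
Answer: $-6440 + i \sqrt{47} \approx -6440.0 + 6.8557 i$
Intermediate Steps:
$m = -184$ ($m = - 8 \left(\left(-1\right) \left(-23\right)\right) = \left(-8\right) 23 = -184$)
$f = i \sqrt{47}$ ($f = \sqrt{-47} = i \sqrt{47} \approx 6.8557 i$)
$f + m 35 = i \sqrt{47} - 6440 = -6440 + i \sqrt{47}$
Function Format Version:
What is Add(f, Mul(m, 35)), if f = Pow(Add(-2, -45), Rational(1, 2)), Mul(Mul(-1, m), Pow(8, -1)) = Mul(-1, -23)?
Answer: Add(-6440, Mul(I, Pow(47, Rational(1, 2)))) ≈ Add(-6440.0, Mul(6.8557, I))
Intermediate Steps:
m = -184 (m = Mul(-8, Mul(-1, -23)) = Mul(-8, 23) = -184)
f = Mul(I, Pow(47, Rational(1, 2))) (f = Pow(-47, Rational(1, 2)) = Mul(I, Pow(47, Rational(1, 2))) ≈ Mul(6.8557, I))
Add(f, Mul(m, 35)) = Add(Mul(I, Pow(47, Rational(1, 2))), Mul(-184, 35)) = Add(Mul(I, Pow(47, Rational(1, 2))), -6440) = Add(-6440, Mul(I, Pow(47, Rational(1, 2))))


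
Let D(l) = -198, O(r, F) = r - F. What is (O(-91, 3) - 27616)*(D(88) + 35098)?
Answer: -967079000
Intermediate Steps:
(O(-91, 3) - 27616)*(D(88) + 35098) = ((-91 - 1*3) - 27616)*(-198 + 35098) = ((-91 - 3) - 27616)*34900 = (-94 - 27616)*34900 = -27710*34900 = -967079000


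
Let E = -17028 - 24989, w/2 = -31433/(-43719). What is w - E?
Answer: 1837004089/43719 ≈ 42018.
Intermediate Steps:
w = 62866/43719 (w = 2*(-31433/(-43719)) = 2*(-31433*(-1/43719)) = 2*(31433/43719) = 62866/43719 ≈ 1.4380)
E = -42017
w - E = 62866/43719 - 1*(-42017) = 62866/43719 + 42017 = 1837004089/43719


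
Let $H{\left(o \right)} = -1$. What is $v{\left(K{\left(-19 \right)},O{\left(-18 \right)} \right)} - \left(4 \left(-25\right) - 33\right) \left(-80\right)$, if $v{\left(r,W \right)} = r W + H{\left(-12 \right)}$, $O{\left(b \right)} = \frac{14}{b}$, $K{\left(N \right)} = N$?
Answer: $- \frac{95636}{9} \approx -10626.0$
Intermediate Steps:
$v{\left(r,W \right)} = -1 + W r$ ($v{\left(r,W \right)} = r W - 1 = W r - 1 = -1 + W r$)
$v{\left(K{\left(-19 \right)},O{\left(-18 \right)} \right)} - \left(4 \left(-25\right) - 33\right) \left(-80\right) = \left(-1 + \frac{14}{-18} \left(-19\right)\right) - \left(4 \left(-25\right) - 33\right) \left(-80\right) = \left(-1 + 14 \left(- \frac{1}{18}\right) \left(-19\right)\right) - \left(-100 - 33\right) \left(-80\right) = \left(-1 - - \frac{133}{9}\right) - \left(-133\right) \left(-80\right) = \left(-1 + \frac{133}{9}\right) - 10640 = \frac{124}{9} - 10640 = - \frac{95636}{9}$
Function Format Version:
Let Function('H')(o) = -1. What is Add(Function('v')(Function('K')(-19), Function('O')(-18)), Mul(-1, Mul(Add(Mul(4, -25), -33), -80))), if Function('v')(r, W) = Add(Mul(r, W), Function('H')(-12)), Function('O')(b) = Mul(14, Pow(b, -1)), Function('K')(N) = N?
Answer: Rational(-95636, 9) ≈ -10626.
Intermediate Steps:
Function('v')(r, W) = Add(-1, Mul(W, r)) (Function('v')(r, W) = Add(Mul(r, W), -1) = Add(Mul(W, r), -1) = Add(-1, Mul(W, r)))
Add(Function('v')(Function('K')(-19), Function('O')(-18)), Mul(-1, Mul(Add(Mul(4, -25), -33), -80))) = Add(Add(-1, Mul(Mul(14, Pow(-18, -1)), -19)), Mul(-1, Mul(Add(Mul(4, -25), -33), -80))) = Add(Add(-1, Mul(Mul(14, Rational(-1, 18)), -19)), Mul(-1, Mul(Add(-100, -33), -80))) = Add(Add(-1, Mul(Rational(-7, 9), -19)), Mul(-1, Mul(-133, -80))) = Add(Add(-1, Rational(133, 9)), Mul(-1, 10640)) = Add(Rational(124, 9), -10640) = Rational(-95636, 9)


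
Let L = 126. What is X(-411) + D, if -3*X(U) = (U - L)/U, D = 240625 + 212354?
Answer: 186174190/411 ≈ 4.5298e+5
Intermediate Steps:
D = 452979
X(U) = -(-126 + U)/(3*U) (X(U) = -(U - 1*126)/(3*U) = -(U - 126)/(3*U) = -(-126 + U)/(3*U))
X(-411) + D = (⅓)*(126 - 1*(-411))/(-411) + 452979 = (⅓)*(-1/411)*(126 + 411) + 452979 = (⅓)*(-1/411)*537 + 452979 = -179/411 + 452979 = 186174190/411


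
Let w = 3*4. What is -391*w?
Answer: -4692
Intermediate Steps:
w = 12
-391*w = -391*12 = -4692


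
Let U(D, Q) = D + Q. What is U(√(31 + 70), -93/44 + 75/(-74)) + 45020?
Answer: 73287469/1628 + √101 ≈ 45027.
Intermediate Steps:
U(√(31 + 70), -93/44 + 75/(-74)) + 45020 = (√(31 + 70) + (-93/44 + 75/(-74))) + 45020 = (√101 + (-93*1/44 + 75*(-1/74))) + 45020 = (√101 + (-93/44 - 75/74)) + 45020 = (√101 - 5091/1628) + 45020 = (-5091/1628 + √101) + 45020 = 73287469/1628 + √101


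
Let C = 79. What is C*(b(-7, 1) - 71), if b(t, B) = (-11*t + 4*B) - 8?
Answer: 158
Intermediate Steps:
b(t, B) = -8 - 11*t + 4*B
C*(b(-7, 1) - 71) = 79*((-8 - 11*(-7) + 4*1) - 71) = 79*((-8 + 77 + 4) - 71) = 79*(73 - 71) = 79*2 = 158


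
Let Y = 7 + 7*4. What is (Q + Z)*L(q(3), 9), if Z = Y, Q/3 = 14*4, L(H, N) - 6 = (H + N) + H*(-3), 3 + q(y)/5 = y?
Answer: 3045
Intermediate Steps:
q(y) = -15 + 5*y
L(H, N) = 6 + N - 2*H (L(H, N) = 6 + ((H + N) + H*(-3)) = 6 + ((H + N) - 3*H) = 6 + (N - 2*H) = 6 + N - 2*H)
Q = 168 (Q = 3*(14*4) = 3*56 = 168)
Y = 35 (Y = 7 + 28 = 35)
Z = 35
(Q + Z)*L(q(3), 9) = (168 + 35)*(6 + 9 - 2*(-15 + 5*3)) = 203*(6 + 9 - 2*(-15 + 15)) = 203*(6 + 9 - 2*0) = 203*(6 + 9 + 0) = 203*15 = 3045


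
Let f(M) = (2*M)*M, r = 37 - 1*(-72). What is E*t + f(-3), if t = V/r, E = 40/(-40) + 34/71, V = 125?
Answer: 134677/7739 ≈ 17.402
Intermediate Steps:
r = 109 (r = 37 + 72 = 109)
f(M) = 2*M²
E = -37/71 (E = 40*(-1/40) + 34*(1/71) = -1 + 34/71 = -37/71 ≈ -0.52113)
t = 125/109 ≈ 1.1468
E*t + f(-3) = -37/71*125/109 + 2*(-3)² = -4625/7739 + 2*9 = -4625/7739 + 18 = 134677/7739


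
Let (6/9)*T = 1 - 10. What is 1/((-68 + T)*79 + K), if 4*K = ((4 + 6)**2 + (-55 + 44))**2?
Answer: -4/17833 ≈ -0.00022430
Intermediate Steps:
T = -27/2 (T = 3*(1 - 10)/2 = (3/2)*(-9) = -27/2 ≈ -13.500)
K = 7921/4 (K = ((4 + 6)**2 + (-55 + 44))**2/4 = (10**2 - 11)**2/4 = (100 - 11)**2/4 = (1/4)*89**2 = (1/4)*7921 = 7921/4 ≈ 1980.3)
1/((-68 + T)*79 + K) = 1/((-68 - 27/2)*79 + 7921/4) = 1/(-163/2*79 + 7921/4) = 1/(-12877/2 + 7921/4) = 1/(-17833/4) = -4/17833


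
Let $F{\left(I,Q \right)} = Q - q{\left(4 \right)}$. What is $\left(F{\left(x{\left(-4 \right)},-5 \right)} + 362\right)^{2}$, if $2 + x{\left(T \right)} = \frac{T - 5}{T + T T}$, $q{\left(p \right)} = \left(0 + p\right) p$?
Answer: $116281$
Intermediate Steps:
$q{\left(p \right)} = p^{2}$ ($q{\left(p \right)} = p p = p^{2}$)
$x{\left(T \right)} = -2 + \frac{-5 + T}{T + T^{2}}$ ($x{\left(T \right)} = -2 + \frac{T - 5}{T + T T} = -2 + \frac{-5 + T}{T + T^{2}}$)
$F{\left(I,Q \right)} = -16 + Q$ ($F{\left(I,Q \right)} = Q - 4^{2} = Q - 16 = -16 + Q$)
$\left(F{\left(x{\left(-4 \right)},-5 \right)} + 362\right)^{2} = \left(\left(-16 - 5\right) + 362\right)^{2} = \left(-21 + 362\right)^{2} = 341^{2} = 116281$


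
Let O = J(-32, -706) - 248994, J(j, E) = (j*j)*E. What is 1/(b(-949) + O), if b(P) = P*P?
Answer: -1/71337 ≈ -1.4018e-5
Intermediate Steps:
J(j, E) = E*j**2 (J(j, E) = j**2*E = E*j**2)
b(P) = P**2
O = -971938 (O = -706*(-32)**2 - 248994 = -706*1024 - 248994 = -722944 - 248994 = -971938)
1/(b(-949) + O) = 1/((-949)**2 - 971938) = 1/(900601 - 971938) = 1/(-71337) = -1/71337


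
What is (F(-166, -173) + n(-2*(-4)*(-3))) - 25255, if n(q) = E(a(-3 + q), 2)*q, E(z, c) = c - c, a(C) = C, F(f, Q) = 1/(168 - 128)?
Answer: -1010199/40 ≈ -25255.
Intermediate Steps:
F(f, Q) = 1/40
E(z, c) = 0
n(q) = 0 (n(q) = 0*q = 0)
(F(-166, -173) + n(-2*(-4)*(-3))) - 25255 = (1/40 + 0) - 25255 = 1/40 - 25255 = -1010199/40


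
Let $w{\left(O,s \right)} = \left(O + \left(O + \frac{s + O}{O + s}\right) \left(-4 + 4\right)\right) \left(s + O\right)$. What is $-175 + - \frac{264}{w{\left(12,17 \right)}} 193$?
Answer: $- \frac{9321}{29} \approx -321.41$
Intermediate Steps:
$w{\left(O,s \right)} = O \left(O + s\right)$ ($w{\left(O,s \right)} = \left(O + \left(O + \frac{O + s}{O + s}\right) 0\right) \left(O + s\right) = \left(O + \left(O + 1\right) 0\right) \left(O + s\right) = \left(O + \left(1 + O\right) 0\right) \left(O + s\right) = \left(O + 0\right) \left(O + s\right) = O \left(O + s\right)$)
$-175 + - \frac{264}{w{\left(12,17 \right)}} 193 = -175 + - \frac{264}{12 \left(12 + 17\right)} 193 = -175 + - \frac{264}{12 \cdot 29} \cdot 193 = -175 + - \frac{264}{348} \cdot 193 = -175 + \left(-264\right) \frac{1}{348} \cdot 193 = -175 - \frac{4246}{29} = - \frac{9321}{29}$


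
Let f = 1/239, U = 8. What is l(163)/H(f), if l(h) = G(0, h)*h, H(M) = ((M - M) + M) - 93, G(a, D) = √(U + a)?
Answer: -38957*√2/11113 ≈ -4.9576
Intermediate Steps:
f = 1/239 ≈ 0.0041841
G(a, D) = √(8 + a)
H(M) = -93 + M (H(M) = (0 + M) - 93 = M - 93 = -93 + M)
l(h) = 2*h*√2 (l(h) = √(8 + 0)*h = √8*h = (2*√2)*h = 2*h*√2)
l(163)/H(f) = (2*163*√2)/(-93 + 1/239) = (326*√2)/(-22226/239) = (326*√2)*(-239/22226) = -38957*√2/11113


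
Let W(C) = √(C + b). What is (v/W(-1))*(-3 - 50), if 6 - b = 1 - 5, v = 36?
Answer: -636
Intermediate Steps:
b = 10 (b = 6 - (1 - 5) = 6 - 1*(-4) = 6 + 4 = 10)
W(C) = √(10 + C) (W(C) = √(C + 10) = √(10 + C))
(v/W(-1))*(-3 - 50) = (36/(√(10 - 1)))*(-3 - 50) = (36/(√9))*(-53) = (36/3)*(-53) = (36*(⅓))*(-53) = 12*(-53) = -636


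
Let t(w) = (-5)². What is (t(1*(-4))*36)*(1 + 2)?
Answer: 2700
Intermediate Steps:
t(w) = 25
(t(1*(-4))*36)*(1 + 2) = (25*36)*(1 + 2) = 900*3 = 2700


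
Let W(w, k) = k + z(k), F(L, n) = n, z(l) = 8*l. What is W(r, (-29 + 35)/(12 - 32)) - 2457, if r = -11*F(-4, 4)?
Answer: -24597/10 ≈ -2459.7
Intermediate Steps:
r = -44 (r = -11*4 = -44)
W(w, k) = 9*k (W(w, k) = k + 8*k = 9*k)
W(r, (-29 + 35)/(12 - 32)) - 2457 = 9*((-29 + 35)/(12 - 32)) - 2457 = 9*(6/(-20)) - 2457 = 9*(6*(-1/20)) - 2457 = 9*(-3/10) - 2457 = -27/10 - 2457 = -24597/10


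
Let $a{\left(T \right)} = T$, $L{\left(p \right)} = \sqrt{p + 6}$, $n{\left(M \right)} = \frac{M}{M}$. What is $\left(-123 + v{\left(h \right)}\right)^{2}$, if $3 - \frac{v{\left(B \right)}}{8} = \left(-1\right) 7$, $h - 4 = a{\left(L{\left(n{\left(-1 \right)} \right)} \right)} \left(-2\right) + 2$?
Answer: $1849$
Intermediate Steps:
$n{\left(M \right)} = 1$
$L{\left(p \right)} = \sqrt{6 + p}$
$h = 6 - 2 \sqrt{7}$ ($h = 4 + \left(\sqrt{6 + 1} \left(-2\right) + 2\right) = 4 + \left(\sqrt{7} \left(-2\right) + 2\right) = 4 + \left(- 2 \sqrt{7} + 2\right) = 4 + \left(2 - 2 \sqrt{7}\right) = 6 - 2 \sqrt{7} \approx 0.7085$)
$v{\left(B \right)} = 80$ ($v{\left(B \right)} = 24 - 8 \left(\left(-1\right) 7\right) = 24 - -56 = 24 + 56 = 80$)
$\left(-123 + v{\left(h \right)}\right)^{2} = \left(-123 + 80\right)^{2} = \left(-43\right)^{2} = 1849$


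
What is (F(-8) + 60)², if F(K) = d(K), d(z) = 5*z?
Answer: 400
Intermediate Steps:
F(K) = 5*K
(F(-8) + 60)² = (5*(-8) + 60)² = (-40 + 60)² = 20² = 400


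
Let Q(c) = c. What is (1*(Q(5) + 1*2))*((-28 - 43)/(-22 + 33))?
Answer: -497/11 ≈ -45.182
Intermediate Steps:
(1*(Q(5) + 1*2))*((-28 - 43)/(-22 + 33)) = (1*(5 + 1*2))*((-28 - 43)/(-22 + 33)) = (1*(5 + 2))*(-71/11) = (1*7)*(-71*1/11) = 7*(-71/11) = -497/11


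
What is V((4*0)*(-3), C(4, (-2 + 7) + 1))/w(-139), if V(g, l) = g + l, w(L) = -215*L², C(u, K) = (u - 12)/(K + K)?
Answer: 2/12462045 ≈ 1.6049e-7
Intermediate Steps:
C(u, K) = (-12 + u)/(2*K) (C(u, K) = (-12 + u)/((2*K)) = (-12 + u)*(1/(2*K)) = (-12 + u)/(2*K))
V((4*0)*(-3), C(4, (-2 + 7) + 1))/w(-139) = ((4*0)*(-3) + (-12 + 4)/(2*((-2 + 7) + 1)))/((-215*(-139)²)) = (0*(-3) + (½)*(-8)/(5 + 1))/((-215*19321)) = (0 + (½)*(-8)/6)/(-4154015) = (0 + (½)*(⅙)*(-8))*(-1/4154015) = (0 - ⅔)*(-1/4154015) = -⅔*(-1/4154015) = 2/12462045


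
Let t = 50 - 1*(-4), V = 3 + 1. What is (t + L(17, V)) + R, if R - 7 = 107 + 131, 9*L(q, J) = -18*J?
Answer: 291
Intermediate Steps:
V = 4
t = 54 (t = 50 + 4 = 54)
L(q, J) = -2*J (L(q, J) = (-18*J)/9 = -2*J)
R = 245 (R = 7 + (107 + 131) = 7 + 238 = 245)
(t + L(17, V)) + R = (54 - 2*4) + 245 = (54 - 8) + 245 = 46 + 245 = 291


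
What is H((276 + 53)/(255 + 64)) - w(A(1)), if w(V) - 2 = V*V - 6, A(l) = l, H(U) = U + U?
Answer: 1615/319 ≈ 5.0627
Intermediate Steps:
H(U) = 2*U
w(V) = -4 + V² (w(V) = 2 + (V*V - 6) = 2 + (V² - 6) = 2 + (-6 + V²) = -4 + V²)
H((276 + 53)/(255 + 64)) - w(A(1)) = 2*((276 + 53)/(255 + 64)) - (-4 + 1²) = 2*(329/319) - (-4 + 1) = 2*(329*(1/319)) - 1*(-3) = 2*(329/319) + 3 = 658/319 + 3 = 1615/319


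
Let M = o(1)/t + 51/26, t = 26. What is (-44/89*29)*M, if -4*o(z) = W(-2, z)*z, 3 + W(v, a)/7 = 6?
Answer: -58377/2314 ≈ -25.228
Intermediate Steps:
W(v, a) = 21 (W(v, a) = -21 + 7*6 = -21 + 42 = 21)
o(z) = -21*z/4
M = 183/104 (M = -21/4*1/26 + 51/26 = -21/4*1/26 + 51*(1/26) = -21/104 + 51/26 = 183/104 ≈ 1.7596)
(-44/89*29)*M = (-44/89*29)*(183/104) = (-44*1/89*29)*(183/104) = -44/89*29*(183/104) = -1276/89*183/104 = -58377/2314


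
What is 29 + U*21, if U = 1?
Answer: 50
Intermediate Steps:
29 + U*21 = 29 + 1*21 = 29 + 21 = 50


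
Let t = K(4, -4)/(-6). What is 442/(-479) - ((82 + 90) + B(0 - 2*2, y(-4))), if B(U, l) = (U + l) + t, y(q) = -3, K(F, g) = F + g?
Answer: -79477/479 ≈ -165.92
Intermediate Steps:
t = 0 (t = (4 - 4)/(-6) = 0*(-1/6) = 0)
B(U, l) = U + l (B(U, l) = (U + l) + 0 = U + l)
442/(-479) - ((82 + 90) + B(0 - 2*2, y(-4))) = 442/(-479) - ((82 + 90) + ((0 - 2*2) - 3)) = 442*(-1/479) - (172 + ((0 - 4) - 3)) = -442/479 - (172 + (-4 - 3)) = -442/479 - (172 - 7) = -442/479 - 1*165 = -442/479 - 165 = -79477/479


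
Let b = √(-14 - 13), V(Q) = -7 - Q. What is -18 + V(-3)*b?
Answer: -18 - 12*I*√3 ≈ -18.0 - 20.785*I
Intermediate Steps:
b = 3*I*√3 (b = √(-27) = 3*I*√3 ≈ 5.1962*I)
-18 + V(-3)*b = -18 + (-7 - 1*(-3))*(3*I*√3) = -18 + (-7 + 3)*(3*I*√3) = -18 - 12*I*√3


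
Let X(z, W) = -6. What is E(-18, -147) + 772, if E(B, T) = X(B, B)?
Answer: 766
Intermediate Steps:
E(B, T) = -6
E(-18, -147) + 772 = -6 + 772 = 766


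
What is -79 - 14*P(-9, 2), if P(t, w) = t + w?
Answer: 19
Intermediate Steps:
-79 - 14*P(-9, 2) = -79 - 14*(-9 + 2) = -79 - 14*(-7) = -79 + 98 = 19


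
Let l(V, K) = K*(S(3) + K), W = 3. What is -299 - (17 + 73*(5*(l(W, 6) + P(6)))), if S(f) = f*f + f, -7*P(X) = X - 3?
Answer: -277057/7 ≈ -39580.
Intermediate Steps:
P(X) = 3/7 - X/7 (P(X) = -(X - 3)/7 = -(-3 + X)/7 = 3/7 - X/7)
S(f) = f + f**2 (S(f) = f**2 + f = f + f**2)
l(V, K) = K*(12 + K) (l(V, K) = K*(3*(1 + 3) + K) = K*(3*4 + K) = K*(12 + K))
-299 - (17 + 73*(5*(l(W, 6) + P(6)))) = -299 - (17 + 73*(5*(6*(12 + 6) + (3/7 - 1/7*6)))) = -299 - (17 + 73*(5*(6*18 + (3/7 - 6/7)))) = -299 - (17 + 73*(5*(108 - 3/7))) = -299 - (17 + 73*(5*(753/7))) = -299 - (17 + 73*(3765/7)) = -299 - (17 + 274845/7) = -299 - 1*274964/7 = -299 - 274964/7 = -277057/7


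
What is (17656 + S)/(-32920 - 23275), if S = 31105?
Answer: -48761/56195 ≈ -0.86771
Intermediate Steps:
(17656 + S)/(-32920 - 23275) = (17656 + 31105)/(-32920 - 23275) = 48761/(-56195) = 48761*(-1/56195) = -48761/56195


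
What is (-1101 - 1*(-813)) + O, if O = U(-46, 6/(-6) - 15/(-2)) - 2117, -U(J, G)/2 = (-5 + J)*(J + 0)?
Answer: -7097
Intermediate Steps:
U(J, G) = -2*J*(-5 + J) (U(J, G) = -2*(-5 + J)*(J + 0) = -2*(-5 + J)*J = -2*J*(-5 + J))
O = -6809 (O = 2*(-46)*(5 - 1*(-46)) - 2117 = 2*(-46)*(5 + 46) - 2117 = 2*(-46)*51 - 2117 = -4692 - 2117 = -6809)
(-1101 - 1*(-813)) + O = (-1101 - 1*(-813)) - 6809 = (-1101 + 813) - 6809 = -288 - 6809 = -7097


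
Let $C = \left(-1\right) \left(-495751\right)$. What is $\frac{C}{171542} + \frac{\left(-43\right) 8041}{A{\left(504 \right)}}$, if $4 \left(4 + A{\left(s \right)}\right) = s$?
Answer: $- \frac{14813098731}{5232031} \approx -2831.2$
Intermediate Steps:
$A{\left(s \right)} = -4 + \frac{s}{4}$
$C = 495751$
$\frac{C}{171542} + \frac{\left(-43\right) 8041}{A{\left(504 \right)}} = \frac{495751}{171542} + \frac{\left(-43\right) 8041}{-4 + \frac{1}{4} \cdot 504} = 495751 \cdot \frac{1}{171542} - \frac{345763}{-4 + 126} = \frac{495751}{171542} - \frac{345763}{122} = - \frac{14813098731}{5232031}$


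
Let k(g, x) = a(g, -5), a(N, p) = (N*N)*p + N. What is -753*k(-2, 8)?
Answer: 16566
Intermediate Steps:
a(N, p) = N + p*N² (a(N, p) = N²*p + N = p*N² + N = N + p*N²)
k(g, x) = g*(1 - 5*g) (k(g, x) = g*(1 + g*(-5)) = g*(1 - 5*g))
-753*k(-2, 8) = -(-1506)*(1 - 5*(-2)) = -(-1506)*(1 + 10) = -(-1506)*11 = -753*(-22) = 16566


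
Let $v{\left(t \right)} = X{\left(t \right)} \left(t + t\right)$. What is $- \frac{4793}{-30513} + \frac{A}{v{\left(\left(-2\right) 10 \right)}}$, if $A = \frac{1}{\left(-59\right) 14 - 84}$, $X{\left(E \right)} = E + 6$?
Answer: $\frac{348926041}{2221346400} \approx 0.15708$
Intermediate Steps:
$X{\left(E \right)} = 6 + E$
$A = - \frac{1}{910}$ ($A = \frac{1}{-826 - 84} = \frac{1}{-910} = - \frac{1}{910} \approx -0.0010989$)
$v{\left(t \right)} = 2 t \left(6 + t\right)$ ($v{\left(t \right)} = \left(6 + t\right) \left(t + t\right) = \left(6 + t\right) 2 t = 2 t \left(6 + t\right)$)
$- \frac{4793}{-30513} + \frac{A}{v{\left(\left(-2\right) 10 \right)}} = - \frac{4793}{-30513} - \frac{1}{910 \cdot 2 \left(\left(-2\right) 10\right) \left(6 - 20\right)} = \left(-4793\right) \left(- \frac{1}{30513}\right) - \frac{1}{910 \cdot 2 \left(-20\right) \left(6 - 20\right)} = \frac{4793}{30513} - \frac{1}{910 \cdot 2 \left(-20\right) \left(-14\right)} = \frac{4793}{30513} - \frac{1}{910 \cdot 560} = \frac{4793}{30513} - \frac{1}{509600} = \frac{348926041}{2221346400}$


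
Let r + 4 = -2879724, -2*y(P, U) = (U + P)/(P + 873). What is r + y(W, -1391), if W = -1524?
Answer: -3749408771/1302 ≈ -2.8797e+6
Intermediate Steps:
y(P, U) = -(P + U)/(2*(873 + P)) (y(P, U) = -(U + P)/(2*(P + 873)) = -(P + U)/(2*(873 + P)))
r = -2879728 (r = -4 - 2879724 = -2879728)
r + y(W, -1391) = -2879728 + (-1*(-1524) - 1*(-1391))/(2*(873 - 1524)) = -2879728 + (½)*(1524 + 1391)/(-651) = -2879728 + (½)*(-1/651)*2915 = -2879728 - 2915/1302 = -3749408771/1302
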